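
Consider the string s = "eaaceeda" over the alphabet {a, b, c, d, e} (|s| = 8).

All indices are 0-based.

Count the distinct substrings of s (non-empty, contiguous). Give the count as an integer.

32

sorted suffixes:
  #0 SA[0]=7  'a'
  #1 SA[1]=1  'aaceeda'
  #2 SA[2]=2  'aceeda'
  #3 SA[3]=3  'ceeda'
  #4 SA[4]=6  'da'
  #5 SA[5]=0  'eaaceeda'
  #6 SA[6]=5  'eda'
  #7 SA[7]=4  'eeda'

SA = [7, 1, 2, 3, 6, 0, 5, 4]
[i] adj suffixes → lcp
  [1] 7/1 → 1 ('a')
  [2] 1/2 → 1 ('a')
  [3] 2/3 → 0 ('')
  [4] 3/6 → 0 ('')
  [5] 6/0 → 0 ('')
  [6] 0/5 → 1 ('e')
  [7] 5/4 → 1 ('e')

n(n+1)/2 = 8·9/2 = 36
Σ LCP = 0 + 1 + 1 + 0 + 0 + 0 + 1 + 1 = 4
distinct = 36 − 4 = 32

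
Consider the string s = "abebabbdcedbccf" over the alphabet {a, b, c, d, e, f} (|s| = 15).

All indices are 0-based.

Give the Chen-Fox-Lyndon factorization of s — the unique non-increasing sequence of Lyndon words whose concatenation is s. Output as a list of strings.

["abeb", "abbdcedbccf"]

emit factor 1: 'abeb' (i=0, period=4)
emit factor 2: 'abbdcedbccf' (i=4, period=11)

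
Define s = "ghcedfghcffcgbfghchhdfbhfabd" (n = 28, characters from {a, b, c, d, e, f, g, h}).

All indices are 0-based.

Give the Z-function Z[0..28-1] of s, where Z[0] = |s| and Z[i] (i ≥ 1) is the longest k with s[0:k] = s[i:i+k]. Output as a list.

[28, 0, 0, 0, 0, 0, 3, 0, 0, 0, 0, 0, 1, 0, 0, 3, 0, 0, 0, 0, 0, 0, 0, 0, 0, 0, 0, 0]

Z[0]=28
i=1: i≥r, start 0; Z[1]=0
i=2: i≥r, start 0; Z[2]=0
i=3: i≥r, start 0; Z[3]=0
i=4: i≥r, start 0; Z[4]=0
i=5: i≥r, start 0; Z[5]=0
i=6: i≥r, start 0; Z[6]=3 extend→box=[6,9)
i=7: min(r-i=2, Z[1]=0)=0; Z[7]=0
i=8: min(r-i=1, Z[2]=0)=0; Z[8]=0
i=9: i≥r, start 0; Z[9]=0
i=10: i≥r, start 0; Z[10]=0
i=11: i≥r, start 0; Z[11]=0
i=12: i≥r, start 0; Z[12]=1 extend→box=[12,13)
i=13: i≥r, start 0; Z[13]=0
i=14: i≥r, start 0; Z[14]=0
i=15: i≥r, start 0; Z[15]=3 extend→box=[15,18)
i=16: min(r-i=2, Z[1]=0)=0; Z[16]=0
i=17: min(r-i=1, Z[2]=0)=0; Z[17]=0
i=18: i≥r, start 0; Z[18]=0
i=19: i≥r, start 0; Z[19]=0
i=20: i≥r, start 0; Z[20]=0
i=21: i≥r, start 0; Z[21]=0
i=22: i≥r, start 0; Z[22]=0
i=23: i≥r, start 0; Z[23]=0
i=24: i≥r, start 0; Z[24]=0
i=25: i≥r, start 0; Z[25]=0
i=26: i≥r, start 0; Z[26]=0
i=27: i≥r, start 0; Z[27]=0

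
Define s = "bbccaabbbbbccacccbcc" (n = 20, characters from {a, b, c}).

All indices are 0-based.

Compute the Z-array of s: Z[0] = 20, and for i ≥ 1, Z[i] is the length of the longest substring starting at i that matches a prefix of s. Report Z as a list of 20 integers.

[20, 1, 0, 0, 0, 0, 2, 2, 2, 5, 1, 0, 0, 0, 0, 0, 0, 1, 0, 0]

Z[0]=20
i=1: i≥r, start 0; Z[1]=1 scan→box=[1,2)
i=2: i≥r, start 0; Z[2]=0
i=3: i≥r, start 0; Z[3]=0
i=4: i≥r, start 0; Z[4]=0
i=5: i≥r, start 0; Z[5]=0
i=6: i≥r, start 0; Z[6]=2 scan→box=[6,8)
i=7: min(r-i=1, Z[1]=1)=1; Z[7]=2 scan→box=[7,9)
i=8: min(r-i=1, Z[1]=1)=1; Z[8]=2 scan→box=[8,10)
i=9: min(r-i=1, Z[1]=1)=1; Z[9]=5 scan→box=[9,14)
i=10: min(r-i=4, Z[1]=1)=1; Z[10]=1
i=11: min(r-i=3, Z[2]=0)=0; Z[11]=0
i=12: min(r-i=2, Z[3]=0)=0; Z[12]=0
i=13: min(r-i=1, Z[4]=0)=0; Z[13]=0
i=14: i≥r, start 0; Z[14]=0
i=15: i≥r, start 0; Z[15]=0
i=16: i≥r, start 0; Z[16]=0
i=17: i≥r, start 0; Z[17]=1 scan→box=[17,18)
i=18: i≥r, start 0; Z[18]=0
i=19: i≥r, start 0; Z[19]=0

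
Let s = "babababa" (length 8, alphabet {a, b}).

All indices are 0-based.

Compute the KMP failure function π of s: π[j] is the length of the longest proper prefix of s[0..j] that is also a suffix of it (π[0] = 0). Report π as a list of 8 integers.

π[0] = 0
j=1 s[j]='a': π[1]=0 (border '')
j=2 s[j]='b': π[2]=1 (border 'b')
j=3 s[j]='a': π[3]=2 (border 'ba')
j=4 s[j]='b': π[4]=3 (border 'bab')
j=5 s[j]='a': π[5]=4 (border 'baba')
j=6 s[j]='b': π[6]=5 (border 'babab')
j=7 s[j]='a': π[7]=6 (border 'bababa')

[0, 0, 1, 2, 3, 4, 5, 6]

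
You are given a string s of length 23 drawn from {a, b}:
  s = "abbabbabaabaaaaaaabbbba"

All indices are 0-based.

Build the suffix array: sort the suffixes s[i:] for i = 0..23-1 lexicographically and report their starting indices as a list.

sorted suffixes:
  #0 SA[0]=22  'a'
  #1 SA[1]=11  'aaaaaaabbbba'
  #2 SA[2]=12  'aaaaaabbbba'
  #3 SA[3]=13  'aaaaabbbba'
  #4 SA[4]=14  'aaaabbbba'
  #5 SA[5]=15  'aaabbbba'
  #6 SA[6]=8  'aabaaaaaaabbbba'
  #7 SA[7]=16  'aabbbba'
  #8 SA[8]=9  'abaaaaaaabbbba'
  #9 SA[9]=6  'abaabaaaaaaabbbba'
  #10 SA[10]=3  'abbabaabaaaaaaabbbba'
  #11 SA[11]=0  'abbabbabaabaaaaaaabbbba'
  #12 SA[12]=17  'abbbba'
  #13 SA[13]=21  'ba'
  #14 SA[14]=10  'baaaaaaabbbba'
  #15 SA[15]=7  'baabaaaaaaabbbba'
  #16 SA[16]=5  'babaabaaaaaaabbbba'
  #17 SA[17]=2  'babbabaabaaaaaaabbbba'
  #18 SA[18]=20  'bba'
  #19 SA[19]=4  'bbabaabaaaaaaabbbba'
  #20 SA[20]=1  'bbabbabaabaaaaaaabbbba'
  #21 SA[21]=19  'bbba'
  #22 SA[22]=18  'bbbba'

[22, 11, 12, 13, 14, 15, 8, 16, 9, 6, 3, 0, 17, 21, 10, 7, 5, 2, 20, 4, 1, 19, 18]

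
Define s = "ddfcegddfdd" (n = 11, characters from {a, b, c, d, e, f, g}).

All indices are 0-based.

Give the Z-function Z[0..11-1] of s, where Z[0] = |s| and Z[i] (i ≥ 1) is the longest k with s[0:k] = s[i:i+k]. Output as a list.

Z[0]=11
i=1: i≥r, start 0; Z[1]=1 grow→box=[1,2)
i=2: i≥r, start 0; Z[2]=0
i=3: i≥r, start 0; Z[3]=0
i=4: i≥r, start 0; Z[4]=0
i=5: i≥r, start 0; Z[5]=0
i=6: i≥r, start 0; Z[6]=3 grow→box=[6,9)
i=7: min(r-i=2, Z[1]=1)=1; Z[7]=1
i=8: min(r-i=1, Z[2]=0)=0; Z[8]=0
i=9: i≥r, start 0; Z[9]=2 grow→box=[9,11)
i=10: min(r-i=1, Z[1]=1)=1; Z[10]=1

[11, 1, 0, 0, 0, 0, 3, 1, 0, 2, 1]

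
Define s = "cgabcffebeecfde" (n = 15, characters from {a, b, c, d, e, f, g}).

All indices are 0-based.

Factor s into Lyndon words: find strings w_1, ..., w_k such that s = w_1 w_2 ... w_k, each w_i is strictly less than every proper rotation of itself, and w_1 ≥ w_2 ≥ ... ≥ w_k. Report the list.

emit factor 1: 'cg' (i=0, period=2)
emit factor 2: 'abcffebeecfde' (i=2, period=13)

["cg", "abcffebeecfde"]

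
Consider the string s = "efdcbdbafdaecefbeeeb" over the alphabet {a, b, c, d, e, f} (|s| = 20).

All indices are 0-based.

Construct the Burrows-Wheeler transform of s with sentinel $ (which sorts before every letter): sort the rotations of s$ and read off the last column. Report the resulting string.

rank  rotation               last
    0  $efdcbdbafdaecefbeeeb  b
    1  aecefbeeeb$efdcbdbafd  d
    2  afdaecefbeeeb$efdcbdb  b
    3  b$efdcbdbafdaecefbeee  e
    4  bafdaecefbeeeb$efdcbd  d
    5  bdbafdaecefbeeeb$efdc  c
    6  beeeb$efdcbdbafdaecef  f
    7  cbdbafdaecefbeeeb$efd  d
    8  cefbeeeb$efdcbdbafdae  e
    9  daecefbeeeb$efdcbdbaf  f
   10  dbafdaecefbeeeb$efdcb  b
   11  dcbdbafdaecefbeeeb$ef  f
   12  eb$efdcbdbafdaecefbee  e
   13  ecefbeeeb$efdcbdbafda  a
   14  eeb$efdcbdbafdaecefbe  e
   15  eeeb$efdcbdbafdaecefb  b
   16  efbeeeb$efdcbdbafdaec  c
   17  efdcbdbafdaecefbeeeb$  $
   18  fbeeeb$efdcbdbafdaece  e
   19  fdaecefbeeeb$efdcbdba  a
   20  fdcbdbafdaecefbeeeb$e  e

bdbedcfdefbfeaebc$eae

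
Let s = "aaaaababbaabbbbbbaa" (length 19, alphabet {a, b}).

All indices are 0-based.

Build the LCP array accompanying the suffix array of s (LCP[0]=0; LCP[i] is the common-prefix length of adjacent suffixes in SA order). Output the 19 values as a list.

rank | idx | suffix
   0 |  18 | a
   1 |  17 | aa
   2 |   0 | aaaaababbaabbbbbbaa
   3 |   1 | aaaababbaabbbbbbaa
   4 |   2 | aaababbaabbbbbbaa
   5 |   3 | aababbaabbbbbbaa
   6 |   9 | aabbbbbbaa
   7 |   4 | ababbaabbbbbbaa
   8 |   6 | abbaabbbbbbaa
   9 |  10 | abbbbbbaa
  10 |  16 | baa
  11 |   8 | baabbbbbbaa
  12 |   5 | babbaabbbbbbaa
  13 |  15 | bbaa
  14 |   7 | bbaabbbbbbaa
  15 |  14 | bbbaa
  16 |  13 | bbbbaa
  17 |  12 | bbbbbaa
  18 |  11 | bbbbbbaa

SA = [18, 17, 0, 1, 2, 3, 9, 4, 6, 10, 16, 8, 5, 15, 7, 14, 13, 12, 11]
rank  pair      lcp
   1  s[18:],s[17:]  1  'a'
   2  s[17:],s[0:]  2  'aa'
   3  s[0:],s[1:]  4  'aaaa'
   4  s[1:],s[2:]  3  'aaa'
   5  s[2:],s[3:]  2  'aa'
   6  s[3:],s[9:]  3  'aab'
   7  s[9:],s[4:]  1  'a'
   8  s[4:],s[6:]  2  'ab'
   9  s[6:],s[10:]  3  'abb'
  10  s[10:],s[16:]  0  ''
  11  s[16:],s[8:]  3  'baa'
  12  s[8:],s[5:]  2  'ba'
  13  s[5:],s[15:]  1  'b'
  14  s[15:],s[7:]  4  'bbaa'
  15  s[7:],s[14:]  2  'bb'
  16  s[14:],s[13:]  3  'bbb'
  17  s[13:],s[12:]  4  'bbbb'
  18  s[12:],s[11:]  5  'bbbbb'

[0, 1, 2, 4, 3, 2, 3, 1, 2, 3, 0, 3, 2, 1, 4, 2, 3, 4, 5]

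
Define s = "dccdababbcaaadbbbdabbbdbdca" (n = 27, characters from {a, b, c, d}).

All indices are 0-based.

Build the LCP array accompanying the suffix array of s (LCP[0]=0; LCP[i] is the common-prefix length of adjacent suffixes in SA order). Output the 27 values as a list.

[0, 1, 2, 1, 2, 3, 1, 0, 1, 4, 2, 2, 3, 1, 1, 2, 2, 0, 2, 1, 1, 0, 3, 1, 2, 1, 2]

sorted suffixes:
  #0 SA[0]=26  'a'
  #1 SA[1]=10  'aaadbbbdabbbdbdca'
  #2 SA[2]=11  'aadbbbdabbbdbdca'
  #3 SA[3]=4  'ababbcaaadbbbdabbbdbdca'
  #4 SA[4]=18  'abbbdbdca'
  #5 SA[5]=6  'abbcaaadbbbdabbbdbdca'
  #6 SA[6]=12  'adbbbdabbbdbdca'
  #7 SA[7]=5  'babbcaaadbbbdabbbdbdca'
  #8 SA[8]=14  'bbbdabbbdbdca'
  #9 SA[9]=19  'bbbdbdca'
  #10 SA[10]=7  'bbcaaadbbbdabbbdbdca'
  #11 SA[11]=15  'bbdabbbdbdca'
  #12 SA[12]=20  'bbdbdca'
  #13 SA[13]=8  'bcaaadbbbdabbbdbdca'
  #14 SA[14]=16  'bdabbbdbdca'
  #15 SA[15]=21  'bdbdca'
  #16 SA[16]=23  'bdca'
  #17 SA[17]=25  'ca'
  #18 SA[18]=9  'caaadbbbdabbbdbdca'
  #19 SA[19]=1  'ccdababbcaaadbbbdabbbdbdca'
  #20 SA[20]=2  'cdababbcaaadbbbdabbbdbdca'
  #21 SA[21]=3  'dababbcaaadbbbdabbbdbdca'
  #22 SA[22]=17  'dabbbdbdca'
  #23 SA[23]=13  'dbbbdabbbdbdca'
  #24 SA[24]=22  'dbdca'
  #25 SA[25]=24  'dca'
  #26 SA[26]=0  'dccdababbcaaadbbbdabbbdbdca'

SA = [26, 10, 11, 4, 18, 6, 12, 5, 14, 19, 7, 15, 20, 8, 16, 21, 23, 25, 9, 1, 2, 3, 17, 13, 22, 24, 0]
rank  pair      lcp
   1  s[26:],s[10:]  1  'a'
   2  s[10:],s[11:]  2  'aa'
   3  s[11:],s[4:]  1  'a'
   4  s[4:],s[18:]  2  'ab'
   5  s[18:],s[6:]  3  'abb'
   6  s[6:],s[12:]  1  'a'
   7  s[12:],s[5:]  0  ''
   8  s[5:],s[14:]  1  'b'
   9  s[14:],s[19:]  4  'bbbd'
  10  s[19:],s[7:]  2  'bb'
  11  s[7:],s[15:]  2  'bb'
  12  s[15:],s[20:]  3  'bbd'
  13  s[20:],s[8:]  1  'b'
  14  s[8:],s[16:]  1  'b'
  15  s[16:],s[21:]  2  'bd'
  16  s[21:],s[23:]  2  'bd'
  17  s[23:],s[25:]  0  ''
  18  s[25:],s[9:]  2  'ca'
  19  s[9:],s[1:]  1  'c'
  20  s[1:],s[2:]  1  'c'
  21  s[2:],s[3:]  0  ''
  22  s[3:],s[17:]  3  'dab'
  23  s[17:],s[13:]  1  'd'
  24  s[13:],s[22:]  2  'db'
  25  s[22:],s[24:]  1  'd'
  26  s[24:],s[0:]  2  'dc'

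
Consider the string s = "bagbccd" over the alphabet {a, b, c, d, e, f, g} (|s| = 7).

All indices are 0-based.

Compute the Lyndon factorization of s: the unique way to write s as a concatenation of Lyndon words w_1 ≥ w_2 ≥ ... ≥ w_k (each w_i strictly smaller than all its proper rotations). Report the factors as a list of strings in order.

["b", "agbccd"]

emit factor 1: 'b' (i=0, period=1)
emit factor 2: 'agbccd' (i=1, period=6)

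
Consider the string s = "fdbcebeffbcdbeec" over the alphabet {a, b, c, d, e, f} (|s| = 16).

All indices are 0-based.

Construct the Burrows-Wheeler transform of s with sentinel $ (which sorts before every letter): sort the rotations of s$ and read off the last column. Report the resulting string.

rank  rotation           last
    0  $fdbcebeffbcdbeec  c
    1  bcdbeec$fdbcebeff  f
    2  bcebeffbcdbeec$fd  d
    3  beec$fdbcebeffbcd  d
    4  beffbcdbeec$fdbce  e
    5  c$fdbcebeffbcdbee  e
    6  cdbeec$fdbcebeffb  b
    7  cebeffbcdbeec$fdb  b
    8  dbcebeffbcdbeec$f  f
    9  dbeec$fdbcebeffbc  c
   10  ebeffbcdbeec$fdbc  c
   11  ec$fdbcebeffbcdbe  e
   12  eec$fdbcebeffbcdb  b
   13  effbcdbeec$fdbceb  b
   14  fbcdbeec$fdbcebef  f
   15  fdbcebeffbcdbeec$  $
   16  ffbcdbeec$fdbcebe  e

cfddeebbfccebbf$e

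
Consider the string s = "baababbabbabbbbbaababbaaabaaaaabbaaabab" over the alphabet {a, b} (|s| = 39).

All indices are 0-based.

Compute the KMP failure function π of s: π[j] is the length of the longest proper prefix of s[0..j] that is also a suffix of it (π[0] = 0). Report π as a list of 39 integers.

π[0] = 0
j=1 s[j]='a': π[1]=0 (border '')
j=2 s[j]='a': π[2]=0 (border '')
j=3 s[j]='b': π[3]=1 (border 'b')
j=4 s[j]='a': π[4]=2 (border 'ba')
j=5 s[j]='b': k: 2→0; π[5]=1 (border 'b')
j=6 s[j]='b': k: 1→0; π[6]=1 (border 'b')
j=7 s[j]='a': π[7]=2 (border 'ba')
j=8 s[j]='b': k: 2→0; π[8]=1 (border 'b')
j=9 s[j]='b': k: 1→0; π[9]=1 (border 'b')
j=10 s[j]='a': π[10]=2 (border 'ba')
j=11 s[j]='b': k: 2→0; π[11]=1 (border 'b')
j=12 s[j]='b': k: 1→0; π[12]=1 (border 'b')
j=13 s[j]='b': k: 1→0; π[13]=1 (border 'b')
j=14 s[j]='b': k: 1→0; π[14]=1 (border 'b')
j=15 s[j]='b': k: 1→0; π[15]=1 (border 'b')
j=16 s[j]='a': π[16]=2 (border 'ba')
j=17 s[j]='a': π[17]=3 (border 'baa')
j=18 s[j]='b': π[18]=4 (border 'baab')
j=19 s[j]='a': π[19]=5 (border 'baaba')
j=20 s[j]='b': π[20]=6 (border 'baabab')
j=21 s[j]='b': π[21]=7 (border 'baababb')
j=22 s[j]='a': π[22]=8 (border 'baababba')
j=23 s[j]='a': k: 8→2; π[23]=3 (border 'baa')
j=24 s[j]='a': k: 3→0; π[24]=0 (border '')
j=25 s[j]='b': π[25]=1 (border 'b')
j=26 s[j]='a': π[26]=2 (border 'ba')
j=27 s[j]='a': π[27]=3 (border 'baa')
j=28 s[j]='a': k: 3→0; π[28]=0 (border '')
j=29 s[j]='a': π[29]=0 (border '')
j=30 s[j]='a': π[30]=0 (border '')
j=31 s[j]='b': π[31]=1 (border 'b')
j=32 s[j]='b': k: 1→0; π[32]=1 (border 'b')
j=33 s[j]='a': π[33]=2 (border 'ba')
j=34 s[j]='a': π[34]=3 (border 'baa')
j=35 s[j]='a': k: 3→0; π[35]=0 (border '')
j=36 s[j]='b': π[36]=1 (border 'b')
j=37 s[j]='a': π[37]=2 (border 'ba')
j=38 s[j]='b': k: 2→0; π[38]=1 (border 'b')

[0, 0, 0, 1, 2, 1, 1, 2, 1, 1, 2, 1, 1, 1, 1, 1, 2, 3, 4, 5, 6, 7, 8, 3, 0, 1, 2, 3, 0, 0, 0, 1, 1, 2, 3, 0, 1, 2, 1]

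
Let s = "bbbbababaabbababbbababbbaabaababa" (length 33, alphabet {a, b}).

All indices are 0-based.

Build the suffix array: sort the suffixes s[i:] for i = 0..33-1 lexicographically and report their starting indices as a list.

rank | idx | suffix
   0 |  32 | a
   1 |  24 | aabaababa
   2 |  27 | aababa
   3 |   8 | aabbababbbababbbaabaababa
   4 |  30 | aba
   5 |  25 | abaababa
   6 |   6 | abaabbababbbababbbaabaababa
   7 |  28 | ababa
   8 |   4 | ababaabbababbbababbbaabaababa
   9 |  18 | ababbbaabaababa
  10 |  12 | ababbbababbbaabaababa
  11 |   9 | abbababbbababbbaabaababa
  12 |  20 | abbbaabaababa
  13 |  14 | abbbababbbaabaababa
  14 |  31 | ba
  15 |  23 | baabaababa
  16 |  26 | baababa
  17 |   7 | baabbababbbababbbaabaababa
  18 |  29 | baba
  19 |   5 | babaabbababbbababbbaabaababa
  20 |   3 | bababaabbababbbababbbaabaababa
  21 |  17 | bababbbaabaababa
  22 |  11 | bababbbababbbaabaababa
  23 |  19 | babbbaabaababa
  24 |  13 | babbbababbbaabaababa
  25 |  22 | bbaabaababa
  26 |   2 | bbababaabbababbbababbbaabaababa
  27 |  16 | bbababbbaabaababa
  28 |  10 | bbababbbababbbaabaababa
  29 |  21 | bbbaabaababa
  30 |   1 | bbbababaabbababbbababbbaabaababa
  31 |  15 | bbbababbbaabaababa
  32 |   0 | bbbbababaabbababbbababbbaabaababa

[32, 24, 27, 8, 30, 25, 6, 28, 4, 18, 12, 9, 20, 14, 31, 23, 26, 7, 29, 5, 3, 17, 11, 19, 13, 22, 2, 16, 10, 21, 1, 15, 0]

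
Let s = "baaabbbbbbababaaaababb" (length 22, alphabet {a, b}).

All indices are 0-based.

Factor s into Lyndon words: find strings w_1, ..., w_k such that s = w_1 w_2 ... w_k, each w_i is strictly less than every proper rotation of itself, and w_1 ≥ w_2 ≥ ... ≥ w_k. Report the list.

["b", "aaabbbbbbabab", "aaaababb"]

emit factor 1: 'b' (i=0, period=1)
emit factor 2: 'aaabbbbbbabab' (i=1, period=13)
emit factor 3: 'aaaababb' (i=14, period=8)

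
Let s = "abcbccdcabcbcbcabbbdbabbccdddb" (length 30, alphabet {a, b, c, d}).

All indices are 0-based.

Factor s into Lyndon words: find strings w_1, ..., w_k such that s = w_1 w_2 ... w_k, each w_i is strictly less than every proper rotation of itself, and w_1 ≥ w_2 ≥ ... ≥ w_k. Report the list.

emit factor 1: 'abcbccdc' (i=0, period=8)
emit factor 2: 'abcbcbc' (i=8, period=7)
emit factor 3: 'abbbdbabbccdddb' (i=15, period=15)

["abcbccdc", "abcbcbc", "abbbdbabbccdddb"]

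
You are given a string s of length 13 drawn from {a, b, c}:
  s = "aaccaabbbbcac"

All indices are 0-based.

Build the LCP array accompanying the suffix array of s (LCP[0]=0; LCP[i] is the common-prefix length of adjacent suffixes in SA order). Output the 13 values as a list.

[0, 2, 1, 1, 2, 0, 3, 2, 1, 0, 1, 2, 1]

sorted suffixes:
  #0 SA[0]=4  'aabbbbcac'
  #1 SA[1]=0  'aaccaabbbbcac'
  #2 SA[2]=5  'abbbbcac'
  #3 SA[3]=11  'ac'
  #4 SA[4]=1  'accaabbbbcac'
  #5 SA[5]=6  'bbbbcac'
  #6 SA[6]=7  'bbbcac'
  #7 SA[7]=8  'bbcac'
  #8 SA[8]=9  'bcac'
  #9 SA[9]=12  'c'
  #10 SA[10]=3  'caabbbbcac'
  #11 SA[11]=10  'cac'
  #12 SA[12]=2  'ccaabbbbcac'

SA = [4, 0, 5, 11, 1, 6, 7, 8, 9, 12, 3, 10, 2]
[i] adj suffixes → lcp
  [1] 4/0 → 2 ('aa')
  [2] 0/5 → 1 ('a')
  [3] 5/11 → 1 ('a')
  [4] 11/1 → 2 ('ac')
  [5] 1/6 → 0 ('')
  [6] 6/7 → 3 ('bbb')
  [7] 7/8 → 2 ('bb')
  [8] 8/9 → 1 ('b')
  [9] 9/12 → 0 ('')
  [10] 12/3 → 1 ('c')
  [11] 3/10 → 2 ('ca')
  [12] 10/2 → 1 ('c')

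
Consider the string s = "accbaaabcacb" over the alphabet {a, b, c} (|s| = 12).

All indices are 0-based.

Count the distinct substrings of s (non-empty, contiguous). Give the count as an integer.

sorted suffixes:
  #0 SA[0]=4  'aaabcacb'
  #1 SA[1]=5  'aabcacb'
  #2 SA[2]=6  'abcacb'
  #3 SA[3]=9  'acb'
  #4 SA[4]=0  'accbaaabcacb'
  #5 SA[5]=11  'b'
  #6 SA[6]=3  'baaabcacb'
  #7 SA[7]=7  'bcacb'
  #8 SA[8]=8  'cacb'
  #9 SA[9]=10  'cb'
  #10 SA[10]=2  'cbaaabcacb'
  #11 SA[11]=1  'ccbaaabcacb'

SA = [4, 5, 6, 9, 0, 11, 3, 7, 8, 10, 2, 1]
i: (SA[i-1],SA[i]) lcp shared
  1: (4,5) 2 'aa'
  2: (5,6) 1 'a'
  3: (6,9) 1 'a'
  4: (9,0) 2 'ac'
  5: (0,11) 0 ''
  6: (11,3) 1 'b'
  7: (3,7) 1 'b'
  8: (7,8) 0 ''
  9: (8,10) 1 'c'
  10: (10,2) 2 'cb'
  11: (2,1) 1 'c'

n(n+1)/2 = 12·13/2 = 78
Σ LCP = 0 + 2 + 1 + 1 + 2 + 0 + 1 + 1 + 0 + 1 + 2 + 1 = 12
distinct = 78 − 12 = 66

66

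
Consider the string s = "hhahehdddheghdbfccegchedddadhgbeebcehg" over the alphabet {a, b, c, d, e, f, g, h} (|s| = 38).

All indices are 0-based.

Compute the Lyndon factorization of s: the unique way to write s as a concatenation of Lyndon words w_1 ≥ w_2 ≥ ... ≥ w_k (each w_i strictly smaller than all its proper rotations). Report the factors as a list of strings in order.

emit factor 1: 'h' (i=0, period=1)
emit factor 2: 'h' (i=1, period=1)
emit factor 3: 'ahehdddheghdbfccegcheddd' (i=2, period=24)
emit factor 4: 'adhgbeebcehg' (i=26, period=12)

["h", "h", "ahehdddheghdbfccegcheddd", "adhgbeebcehg"]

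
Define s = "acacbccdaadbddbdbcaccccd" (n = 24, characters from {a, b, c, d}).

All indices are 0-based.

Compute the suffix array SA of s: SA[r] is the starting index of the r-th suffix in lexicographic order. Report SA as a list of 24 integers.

sorted suffixes:
  #0 SA[0]=8  'aadbddbdbcaccccd'
  #1 SA[1]=0  'acacbccdaadbddbdbcaccccd'
  #2 SA[2]=2  'acbccdaadbddbdbcaccccd'
  #3 SA[3]=18  'accccd'
  #4 SA[4]=9  'adbddbdbcaccccd'
  #5 SA[5]=16  'bcaccccd'
  #6 SA[6]=4  'bccdaadbddbdbcaccccd'
  #7 SA[7]=14  'bdbcaccccd'
  #8 SA[8]=11  'bddbdbcaccccd'
  #9 SA[9]=1  'cacbccdaadbddbdbcaccccd'
  #10 SA[10]=17  'caccccd'
  #11 SA[11]=3  'cbccdaadbddbdbcaccccd'
  #12 SA[12]=19  'ccccd'
  #13 SA[13]=20  'cccd'
  #14 SA[14]=21  'ccd'
  #15 SA[15]=5  'ccdaadbddbdbcaccccd'
  #16 SA[16]=22  'cd'
  #17 SA[17]=6  'cdaadbddbdbcaccccd'
  #18 SA[18]=23  'd'
  #19 SA[19]=7  'daadbddbdbcaccccd'
  #20 SA[20]=15  'dbcaccccd'
  #21 SA[21]=13  'dbdbcaccccd'
  #22 SA[22]=10  'dbddbdbcaccccd'
  #23 SA[23]=12  'ddbdbcaccccd'

[8, 0, 2, 18, 9, 16, 4, 14, 11, 1, 17, 3, 19, 20, 21, 5, 22, 6, 23, 7, 15, 13, 10, 12]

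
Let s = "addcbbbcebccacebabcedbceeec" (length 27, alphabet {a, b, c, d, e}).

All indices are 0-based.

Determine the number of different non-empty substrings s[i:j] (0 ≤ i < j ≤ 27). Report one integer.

rank | idx | suffix
   0 |  16 | abcedbceeec
   1 |  12 | acebabcedbceeec
   2 |   0 | addcbbbcebccacebabcedbceeec
   3 |  15 | babcedbceeec
   4 |   4 | bbbcebccacebabcedbceeec
   5 |   5 | bbcebccacebabcedbceeec
   6 |   9 | bccacebabcedbceeec
   7 |   6 | bcebccacebabcedbceeec
   8 |  17 | bcedbceeec
   9 |  21 | bceeec
  10 |  26 | c
  11 |  11 | cacebabcedbceeec
  12 |   3 | cbbbcebccacebabcedbceeec
  13 |  10 | ccacebabcedbceeec
  14 |  13 | cebabcedbceeec
  15 |   7 | cebccacebabcedbceeec
  16 |  18 | cedbceeec
  17 |  22 | ceeec
  18 |  20 | dbceeec
  19 |   2 | dcbbbcebccacebabcedbceeec
  20 |   1 | ddcbbbcebccacebabcedbceeec
  21 |  14 | ebabcedbceeec
  22 |   8 | ebccacebabcedbceeec
  23 |  25 | ec
  24 |  19 | edbceeec
  25 |  24 | eec
  26 |  23 | eeec

SA = [16, 12, 0, 15, 4, 5, 9, 6, 17, 21, 26, 11, 3, 10, 13, 7, 18, 22, 20, 2, 1, 14, 8, 25, 19, 24, 23]
i: (SA[i-1],SA[i]) lcp shared
  1: (16,12) 1 'a'
  2: (12,0) 1 'a'
  3: (0,15) 0 ''
  4: (15,4) 1 'b'
  5: (4,5) 2 'bb'
  6: (5,9) 1 'b'
  7: (9,6) 2 'bc'
  8: (6,17) 3 'bce'
  9: (17,21) 3 'bce'
  10: (21,26) 0 ''
  11: (26,11) 1 'c'
  12: (11,3) 1 'c'
  13: (3,10) 1 'c'
  14: (10,13) 1 'c'
  15: (13,7) 3 'ceb'
  16: (7,18) 2 'ce'
  17: (18,22) 2 'ce'
  18: (22,20) 0 ''
  19: (20,2) 1 'd'
  20: (2,1) 1 'd'
  21: (1,14) 0 ''
  22: (14,8) 2 'eb'
  23: (8,25) 1 'e'
  24: (25,19) 1 'e'
  25: (19,24) 1 'e'
  26: (24,23) 2 'ee'

n(n+1)/2 = 27·28/2 = 378
Σ LCP = 0 + 1 + 1 + 0 + 1 + 2 + 1 + 2 + 3 + 3 + 0 + 1 + 1 + 1 + 1 + 3 + 2 + 2 + 0 + 1 + 1 + 0 + 2 + 1 + 1 + 1 + 2 = 34
distinct = 378 − 34 = 344

344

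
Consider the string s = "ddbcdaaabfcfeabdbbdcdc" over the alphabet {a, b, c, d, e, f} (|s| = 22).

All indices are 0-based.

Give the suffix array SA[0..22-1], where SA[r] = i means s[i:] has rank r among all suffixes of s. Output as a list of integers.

[5, 6, 13, 7, 16, 2, 14, 17, 8, 21, 3, 19, 10, 4, 15, 1, 20, 18, 0, 12, 9, 11]

rank→(start, suffix):
  0 → (5, 'aaabfcfeabdbbdcdc')
  1 → (6, 'aabfcfeabdbbdcdc')
  2 → (13, 'abdbbdcdc')
  3 → (7, 'abfcfeabdbbdcdc')
  4 → (16, 'bbdcdc')
  5 → (2, 'bcdaaabfcfeabdbbdcdc')
  6 → (14, 'bdbbdcdc')
  7 → (17, 'bdcdc')
  8 → (8, 'bfcfeabdbbdcdc')
  9 → (21, 'c')
  10 → (3, 'cdaaabfcfeabdbbdcdc')
  11 → (19, 'cdc')
  12 → (10, 'cfeabdbbdcdc')
  13 → (4, 'daaabfcfeabdbbdcdc')
  14 → (15, 'dbbdcdc')
  15 → (1, 'dbcdaaabfcfeabdbbdcdc')
  16 → (20, 'dc')
  17 → (18, 'dcdc')
  18 → (0, 'ddbcdaaabfcfeabdbbdcdc')
  19 → (12, 'eabdbbdcdc')
  20 → (9, 'fcfeabdbbdcdc')
  21 → (11, 'feabdbbdcdc')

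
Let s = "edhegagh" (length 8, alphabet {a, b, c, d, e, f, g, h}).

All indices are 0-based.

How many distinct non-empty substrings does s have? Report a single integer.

33

rank→(start, suffix):
  0 → (5, 'agh')
  1 → (1, 'dhegagh')
  2 → (0, 'edhegagh')
  3 → (3, 'egagh')
  4 → (4, 'gagh')
  5 → (6, 'gh')
  6 → (7, 'h')
  7 → (2, 'hegagh')

SA = [5, 1, 0, 3, 4, 6, 7, 2]
rank  pair      lcp
   1  s[5:],s[1:]  0  ''
   2  s[1:],s[0:]  0  ''
   3  s[0:],s[3:]  1  'e'
   4  s[3:],s[4:]  0  ''
   5  s[4:],s[6:]  1  'g'
   6  s[6:],s[7:]  0  ''
   7  s[7:],s[2:]  1  'h'

n(n+1)/2 = 8·9/2 = 36
Σ LCP = 0 + 0 + 0 + 1 + 0 + 1 + 0 + 1 = 3
distinct = 36 − 3 = 33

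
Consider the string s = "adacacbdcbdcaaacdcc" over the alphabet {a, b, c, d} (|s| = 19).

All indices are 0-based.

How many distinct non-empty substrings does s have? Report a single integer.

rank→(start, suffix):
  0 → (12, 'aaacdcc')
  1 → (13, 'aacdcc')
  2 → (2, 'acacbdcbdcaaacdcc')
  3 → (4, 'acbdcbdcaaacdcc')
  4 → (14, 'acdcc')
  5 → (0, 'adacacbdcbdcaaacdcc')
  6 → (9, 'bdcaaacdcc')
  7 → (6, 'bdcbdcaaacdcc')
  8 → (18, 'c')
  9 → (11, 'caaacdcc')
  10 → (3, 'cacbdcbdcaaacdcc')
  11 → (8, 'cbdcaaacdcc')
  12 → (5, 'cbdcbdcaaacdcc')
  13 → (17, 'cc')
  14 → (15, 'cdcc')
  15 → (1, 'dacacbdcbdcaaacdcc')
  16 → (10, 'dcaaacdcc')
  17 → (7, 'dcbdcaaacdcc')
  18 → (16, 'dcc')

SA = [12, 13, 2, 4, 14, 0, 9, 6, 18, 11, 3, 8, 5, 17, 15, 1, 10, 7, 16]
i: (SA[i-1],SA[i]) lcp shared
  1: (12,13) 2 'aa'
  2: (13,2) 1 'a'
  3: (2,4) 2 'ac'
  4: (4,14) 2 'ac'
  5: (14,0) 1 'a'
  6: (0,9) 0 ''
  7: (9,6) 3 'bdc'
  8: (6,18) 0 ''
  9: (18,11) 1 'c'
  10: (11,3) 2 'ca'
  11: (3,8) 1 'c'
  12: (8,5) 4 'cbdc'
  13: (5,17) 1 'c'
  14: (17,15) 1 'c'
  15: (15,1) 0 ''
  16: (1,10) 1 'd'
  17: (10,7) 2 'dc'
  18: (7,16) 2 'dc'

n(n+1)/2 = 19·20/2 = 190
Σ LCP = 0 + 2 + 1 + 2 + 2 + 1 + 0 + 3 + 0 + 1 + 2 + 1 + 4 + 1 + 1 + 0 + 1 + 2 + 2 = 26
distinct = 190 − 26 = 164

164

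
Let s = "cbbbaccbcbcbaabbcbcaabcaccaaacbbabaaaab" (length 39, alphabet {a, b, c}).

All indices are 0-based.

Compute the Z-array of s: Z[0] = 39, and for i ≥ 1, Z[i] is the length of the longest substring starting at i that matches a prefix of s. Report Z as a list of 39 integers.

[39, 0, 0, 0, 0, 1, 2, 0, 2, 0, 2, 0, 0, 0, 0, 0, 2, 0, 1, 0, 0, 0, 1, 0, 1, 1, 0, 0, 0, 3, 0, 0, 0, 0, 0, 0, 0, 0, 0]

Z[0]=39
i=1: fresh scan; Z[1]=0
i=2: fresh scan; Z[2]=0
i=3: fresh scan; Z[3]=0
i=4: fresh scan; Z[4]=0
i=5: fresh scan; Z[5]=1 extend→box=[5,6)
i=6: fresh scan; Z[6]=2 extend→box=[6,8)
i=7: min(r-i=1, Z[1]=0)=0; Z[7]=0
i=8: fresh scan; Z[8]=2 extend→box=[8,10)
i=9: min(r-i=1, Z[1]=0)=0; Z[9]=0
i=10: fresh scan; Z[10]=2 extend→box=[10,12)
i=11: min(r-i=1, Z[1]=0)=0; Z[11]=0
i=12: fresh scan; Z[12]=0
i=13: fresh scan; Z[13]=0
i=14: fresh scan; Z[14]=0
i=15: fresh scan; Z[15]=0
i=16: fresh scan; Z[16]=2 extend→box=[16,18)
i=17: min(r-i=1, Z[1]=0)=0; Z[17]=0
i=18: fresh scan; Z[18]=1 extend→box=[18,19)
i=19: fresh scan; Z[19]=0
i=20: fresh scan; Z[20]=0
i=21: fresh scan; Z[21]=0
i=22: fresh scan; Z[22]=1 extend→box=[22,23)
i=23: fresh scan; Z[23]=0
i=24: fresh scan; Z[24]=1 extend→box=[24,25)
i=25: fresh scan; Z[25]=1 extend→box=[25,26)
i=26: fresh scan; Z[26]=0
i=27: fresh scan; Z[27]=0
i=28: fresh scan; Z[28]=0
i=29: fresh scan; Z[29]=3 extend→box=[29,32)
i=30: min(r-i=2, Z[1]=0)=0; Z[30]=0
i=31: min(r-i=1, Z[2]=0)=0; Z[31]=0
i=32: fresh scan; Z[32]=0
i=33: fresh scan; Z[33]=0
i=34: fresh scan; Z[34]=0
i=35: fresh scan; Z[35]=0
i=36: fresh scan; Z[36]=0
i=37: fresh scan; Z[37]=0
i=38: fresh scan; Z[38]=0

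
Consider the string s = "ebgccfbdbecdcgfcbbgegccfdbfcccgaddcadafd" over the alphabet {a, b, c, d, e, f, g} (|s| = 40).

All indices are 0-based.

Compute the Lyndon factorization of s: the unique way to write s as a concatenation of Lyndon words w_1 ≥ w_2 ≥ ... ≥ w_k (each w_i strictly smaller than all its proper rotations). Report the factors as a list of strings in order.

["e", "bgccf", "bdbecdcgfc", "bbgegccfdbfcccg", "addc", "adafd"]

emit factor 1: 'e' (i=0, period=1)
emit factor 2: 'bgccf' (i=1, period=5)
emit factor 3: 'bdbecdcgfc' (i=6, period=10)
emit factor 4: 'bbgegccfdbfcccg' (i=16, period=15)
emit factor 5: 'addc' (i=31, period=4)
emit factor 6: 'adafd' (i=35, period=5)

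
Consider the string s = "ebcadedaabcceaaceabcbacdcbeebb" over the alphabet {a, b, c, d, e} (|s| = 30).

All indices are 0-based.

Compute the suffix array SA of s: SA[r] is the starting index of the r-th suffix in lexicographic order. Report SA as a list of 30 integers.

[7, 13, 17, 8, 21, 14, 3, 29, 20, 28, 1, 18, 9, 25, 2, 19, 24, 10, 22, 11, 15, 6, 23, 4, 12, 16, 27, 0, 5, 26]

rank→(start, suffix):
  0 → (7, 'aabcceaaceabcbacdcbeebb')
  1 → (13, 'aaceabcbacdcbeebb')
  2 → (17, 'abcbacdcbeebb')
  3 → (8, 'abcceaaceabcbacdcbeebb')
  4 → (21, 'acdcbeebb')
  5 → (14, 'aceabcbacdcbeebb')
  6 → (3, 'adedaabcceaaceabcbacdcbeebb')
  7 → (29, 'b')
  8 → (20, 'bacdcbeebb')
  9 → (28, 'bb')
  10 → (1, 'bcadedaabcceaaceabcbacdcbeebb')
  11 → (18, 'bcbacdcbeebb')
  12 → (9, 'bcceaaceabcbacdcbeebb')
  13 → (25, 'beebb')
  14 → (2, 'cadedaabcceaaceabcbacdcbeebb')
  15 → (19, 'cbacdcbeebb')
  16 → (24, 'cbeebb')
  17 → (10, 'cceaaceabcbacdcbeebb')
  18 → (22, 'cdcbeebb')
  19 → (11, 'ceaaceabcbacdcbeebb')
  20 → (15, 'ceabcbacdcbeebb')
  21 → (6, 'daabcceaaceabcbacdcbeebb')
  22 → (23, 'dcbeebb')
  23 → (4, 'dedaabcceaaceabcbacdcbeebb')
  24 → (12, 'eaaceabcbacdcbeebb')
  25 → (16, 'eabcbacdcbeebb')
  26 → (27, 'ebb')
  27 → (0, 'ebcadedaabcceaaceabcbacdcbeebb')
  28 → (5, 'edaabcceaaceabcbacdcbeebb')
  29 → (26, 'eebb')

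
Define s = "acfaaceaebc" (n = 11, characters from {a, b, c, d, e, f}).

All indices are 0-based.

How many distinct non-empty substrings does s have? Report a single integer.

rank | idx | suffix
   0 |   3 | aaceaebc
   1 |   4 | aceaebc
   2 |   0 | acfaaceaebc
   3 |   7 | aebc
   4 |   9 | bc
   5 |  10 | c
   6 |   5 | ceaebc
   7 |   1 | cfaaceaebc
   8 |   6 | eaebc
   9 |   8 | ebc
  10 |   2 | faaceaebc

SA = [3, 4, 0, 7, 9, 10, 5, 1, 6, 8, 2]
[i] adj suffixes → lcp
  [1] 3/4 → 1 ('a')
  [2] 4/0 → 2 ('ac')
  [3] 0/7 → 1 ('a')
  [4] 7/9 → 0 ('')
  [5] 9/10 → 0 ('')
  [6] 10/5 → 1 ('c')
  [7] 5/1 → 1 ('c')
  [8] 1/6 → 0 ('')
  [9] 6/8 → 1 ('e')
  [10] 8/2 → 0 ('')

n(n+1)/2 = 11·12/2 = 66
Σ LCP = 0 + 1 + 2 + 1 + 0 + 0 + 1 + 1 + 0 + 1 + 0 = 7
distinct = 66 − 7 = 59

59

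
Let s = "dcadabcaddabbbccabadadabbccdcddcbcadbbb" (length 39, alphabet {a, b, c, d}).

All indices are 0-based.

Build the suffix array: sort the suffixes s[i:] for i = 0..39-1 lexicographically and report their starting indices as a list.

rank | idx | suffix
   0 |  16 | abadadabbccdcddcbcadbbb
   1 |  10 | abbbccabadadabbccdcddcbcadbbb
   2 |  22 | abbccdcddcbcadbbb
   3 |   4 | abcaddabbbccabadadabbccdcddcbcadbbb
   4 |  20 | adabbccdcddcbcadbbb
   5 |   2 | adabcaddabbbccabadadabbccdcddcbcadbbb
   6 |  18 | adadabbccdcddcbcadbbb
   7 |  34 | adbbb
   8 |   7 | addabbbccabadadabbccdcddcbcadbbb
   9 |  38 | b
  10 |  17 | badadabbccdcddcbcadbbb
  11 |  37 | bb
  12 |  36 | bbb
  13 |  11 | bbbccabadadabbccdcddcbcadbbb
  14 |  12 | bbccabadadabbccdcddcbcadbbb
  15 |  23 | bbccdcddcbcadbbb
  16 |  32 | bcadbbb
  17 |   5 | bcaddabbbccabadadabbccdcddcbcadbbb
  18 |  13 | bccabadadabbccdcddcbcadbbb
  19 |  24 | bccdcddcbcadbbb
  20 |  15 | cabadadabbccdcddcbcadbbb
  21 |   1 | cadabcaddabbbccabadadabbccdcddcbcadbbb
  22 |  33 | cadbbb
  23 |   6 | caddabbbccabadadabbccdcddcbcadbbb
  24 |  31 | cbcadbbb
  25 |  14 | ccabadadabbccdcddcbcadbbb
  26 |  25 | ccdcddcbcadbbb
  27 |  26 | cdcddcbcadbbb
  28 |  28 | cddcbcadbbb
  29 |   9 | dabbbccabadadabbccdcddcbcadbbb
  30 |  21 | dabbccdcddcbcadbbb
  31 |   3 | dabcaddabbbccabadadabbccdcddcbcadbbb
  32 |  19 | dadabbccdcddcbcadbbb
  33 |  35 | dbbb
  34 |   0 | dcadabcaddabbbccabadadabbccdcddcbcadbbb
  35 |  30 | dcbcadbbb
  36 |  27 | dcddcbcadbbb
  37 |   8 | ddabbbccabadadabbccdcddcbcadbbb
  38 |  29 | ddcbcadbbb

[16, 10, 22, 4, 20, 2, 18, 34, 7, 38, 17, 37, 36, 11, 12, 23, 32, 5, 13, 24, 15, 1, 33, 6, 31, 14, 25, 26, 28, 9, 21, 3, 19, 35, 0, 30, 27, 8, 29]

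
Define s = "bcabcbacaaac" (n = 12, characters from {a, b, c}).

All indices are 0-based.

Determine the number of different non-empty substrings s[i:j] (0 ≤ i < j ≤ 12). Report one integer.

rank→(start, suffix):
  0 → (8, 'aaac')
  1 → (9, 'aac')
  2 → (2, 'abcbacaaac')
  3 → (10, 'ac')
  4 → (6, 'acaaac')
  5 → (5, 'bacaaac')
  6 → (0, 'bcabcbacaaac')
  7 → (3, 'bcbacaaac')
  8 → (11, 'c')
  9 → (7, 'caaac')
  10 → (1, 'cabcbacaaac')
  11 → (4, 'cbacaaac')

SA = [8, 9, 2, 10, 6, 5, 0, 3, 11, 7, 1, 4]
rank  pair      lcp
   1  s[8:],s[9:]  2  'aa'
   2  s[9:],s[2:]  1  'a'
   3  s[2:],s[10:]  1  'a'
   4  s[10:],s[6:]  2  'ac'
   5  s[6:],s[5:]  0  ''
   6  s[5:],s[0:]  1  'b'
   7  s[0:],s[3:]  2  'bc'
   8  s[3:],s[11:]  0  ''
   9  s[11:],s[7:]  1  'c'
  10  s[7:],s[1:]  2  'ca'
  11  s[1:],s[4:]  1  'c'

n(n+1)/2 = 12·13/2 = 78
Σ LCP = 0 + 2 + 1 + 1 + 2 + 0 + 1 + 2 + 0 + 1 + 2 + 1 = 13
distinct = 78 − 13 = 65

65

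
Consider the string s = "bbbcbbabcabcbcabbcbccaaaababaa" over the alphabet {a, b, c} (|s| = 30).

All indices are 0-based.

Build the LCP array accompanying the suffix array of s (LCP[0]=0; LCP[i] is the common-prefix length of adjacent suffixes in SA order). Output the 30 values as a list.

rank | idx | suffix
   0 |  29 | a
   1 |  28 | aa
   2 |  21 | aaaababaa
   3 |  22 | aaababaa
   4 |  23 | aababaa
   5 |  26 | abaa
   6 |  24 | ababaa
   7 |  14 | abbcbccaaaababaa
   8 |   6 | abcabcbcabbcbccaaaababaa
   9 |   9 | abcbcabbcbccaaaababaa
  10 |  27 | baa
  11 |  25 | babaa
  12 |   5 | babcabcbcabbcbccaaaababaa
  13 |   4 | bbabcabcbcabbcbccaaaababaa
  14 |   0 | bbbcbbabcabcbcabbcbccaaaababaa
  15 |   1 | bbcbbabcabcbcabbcbccaaaababaa
  16 |  15 | bbcbccaaaababaa
  17 |  12 | bcabbcbccaaaababaa
  18 |   7 | bcabcbcabbcbccaaaababaa
  19 |   2 | bcbbabcabcbcabbcbccaaaababaa
  20 |  10 | bcbcabbcbccaaaababaa
  21 |  16 | bcbccaaaababaa
  22 |  18 | bccaaaababaa
  23 |  20 | caaaababaa
  24 |  13 | cabbcbccaaaababaa
  25 |   8 | cabcbcabbcbccaaaababaa
  26 |   3 | cbbabcabcbcabbcbccaaaababaa
  27 |  11 | cbcabbcbccaaaababaa
  28 |  17 | cbccaaaababaa
  29 |  19 | ccaaaababaa

SA = [29, 28, 21, 22, 23, 26, 24, 14, 6, 9, 27, 25, 5, 4, 0, 1, 15, 12, 7, 2, 10, 16, 18, 20, 13, 8, 3, 11, 17, 19]
i: (SA[i-1],SA[i]) lcp shared
  1: (29,28) 1 'a'
  2: (28,21) 2 'aa'
  3: (21,22) 3 'aaa'
  4: (22,23) 2 'aa'
  5: (23,26) 1 'a'
  6: (26,24) 3 'aba'
  7: (24,14) 2 'ab'
  8: (14,6) 2 'ab'
  9: (6,9) 3 'abc'
  10: (9,27) 0 ''
  11: (27,25) 2 'ba'
  12: (25,5) 3 'bab'
  13: (5,4) 1 'b'
  14: (4,0) 2 'bb'
  15: (0,1) 2 'bb'
  16: (1,15) 4 'bbcb'
  17: (15,12) 1 'b'
  18: (12,7) 4 'bcab'
  19: (7,2) 2 'bc'
  20: (2,10) 3 'bcb'
  21: (10,16) 4 'bcbc'
  22: (16,18) 2 'bc'
  23: (18,20) 0 ''
  24: (20,13) 2 'ca'
  25: (13,8) 3 'cab'
  26: (8,3) 1 'c'
  27: (3,11) 2 'cb'
  28: (11,17) 3 'cbc'
  29: (17,19) 1 'c'

[0, 1, 2, 3, 2, 1, 3, 2, 2, 3, 0, 2, 3, 1, 2, 2, 4, 1, 4, 2, 3, 4, 2, 0, 2, 3, 1, 2, 3, 1]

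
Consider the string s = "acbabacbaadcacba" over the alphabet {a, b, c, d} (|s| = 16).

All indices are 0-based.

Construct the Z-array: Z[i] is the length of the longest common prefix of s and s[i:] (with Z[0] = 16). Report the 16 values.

Z[0]=16
i=1: fresh scan; Z[1]=0
i=2: fresh scan; Z[2]=0
i=3: fresh scan; Z[3]=1 scan→box=[3,4)
i=4: fresh scan; Z[4]=0
i=5: fresh scan; Z[5]=4 scan→box=[5,9)
i=6: min(r-i=3, Z[1]=0)=0; Z[6]=0
i=7: min(r-i=2, Z[2]=0)=0; Z[7]=0
i=8: min(r-i=1, Z[3]=1)=1; Z[8]=1
i=9: fresh scan; Z[9]=1 scan→box=[9,10)
i=10: fresh scan; Z[10]=0
i=11: fresh scan; Z[11]=0
i=12: fresh scan; Z[12]=4 scan→box=[12,16)
i=13: min(r-i=3, Z[1]=0)=0; Z[13]=0
i=14: min(r-i=2, Z[2]=0)=0; Z[14]=0
i=15: min(r-i=1, Z[3]=1)=1; Z[15]=1

[16, 0, 0, 1, 0, 4, 0, 0, 1, 1, 0, 0, 4, 0, 0, 1]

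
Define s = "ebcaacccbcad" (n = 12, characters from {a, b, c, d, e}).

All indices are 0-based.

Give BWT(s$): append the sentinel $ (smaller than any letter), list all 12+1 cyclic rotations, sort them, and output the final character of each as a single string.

rank  rotation       last
    0  $ebcaacccbcad  d
    1  aacccbcad$ebc  c
    2  acccbcad$ebca  a
    3  ad$ebcaacccbc  c
    4  bcaacccbcad$e  e
    5  bcad$ebcaaccc  c
    6  caacccbcad$eb  b
    7  cad$ebcaacccb  b
    8  cbcad$ebcaacc  c
    9  ccbcad$ebcaac  c
   10  cccbcad$ebcaa  a
   11  d$ebcaacccbca  a
   12  ebcaacccbcad$  $

dcacecbbccaa$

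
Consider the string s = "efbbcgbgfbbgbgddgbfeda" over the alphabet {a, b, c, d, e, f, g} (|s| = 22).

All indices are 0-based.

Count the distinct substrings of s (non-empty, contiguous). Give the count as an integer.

230

rank | idx | suffix
   0 |  21 | a
   1 |   2 | bbcgbgfbbgbgddgbfeda
   2 |   9 | bbgbgddgbfeda
   3 |   3 | bcgbgfbbgbgddgbfeda
   4 |  17 | bfeda
   5 |  10 | bgbgddgbfeda
   6 |  12 | bgddgbfeda
   7 |   6 | bgfbbgbgddgbfeda
   8 |   4 | cgbgfbbgbgddgbfeda
   9 |  20 | da
  10 |  14 | ddgbfeda
  11 |  15 | dgbfeda
  12 |  19 | eda
  13 |   0 | efbbcgbgfbbgbgddgbfeda
  14 |   1 | fbbcgbgfbbgbgddgbfeda
  15 |   8 | fbbgbgddgbfeda
  16 |  18 | feda
  17 |  16 | gbfeda
  18 |  11 | gbgddgbfeda
  19 |   5 | gbgfbbgbgddgbfeda
  20 |  13 | gddgbfeda
  21 |   7 | gfbbgbgddgbfeda

SA = [21, 2, 9, 3, 17, 10, 12, 6, 4, 20, 14, 15, 19, 0, 1, 8, 18, 16, 11, 5, 13, 7]
i: (SA[i-1],SA[i]) lcp shared
  1: (21,2) 0 ''
  2: (2,9) 2 'bb'
  3: (9,3) 1 'b'
  4: (3,17) 1 'b'
  5: (17,10) 1 'b'
  6: (10,12) 2 'bg'
  7: (12,6) 2 'bg'
  8: (6,4) 0 ''
  9: (4,20) 0 ''
  10: (20,14) 1 'd'
  11: (14,15) 1 'd'
  12: (15,19) 0 ''
  13: (19,0) 1 'e'
  14: (0,1) 0 ''
  15: (1,8) 3 'fbb'
  16: (8,18) 1 'f'
  17: (18,16) 0 ''
  18: (16,11) 2 'gb'
  19: (11,5) 3 'gbg'
  20: (5,13) 1 'g'
  21: (13,7) 1 'g'

n(n+1)/2 = 22·23/2 = 253
Σ LCP = 0 + 0 + 2 + 1 + 1 + 1 + 2 + 2 + 0 + 0 + 1 + 1 + 0 + 1 + 0 + 3 + 1 + 0 + 2 + 3 + 1 + 1 = 23
distinct = 253 − 23 = 230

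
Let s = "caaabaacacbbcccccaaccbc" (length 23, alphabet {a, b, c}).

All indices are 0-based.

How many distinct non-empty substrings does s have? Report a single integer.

238

rank→(start, suffix):
  0 → (1, 'aaabaacacbbcccccaaccbc')
  1 → (2, 'aabaacacbbcccccaaccbc')
  2 → (5, 'aacacbbcccccaaccbc')
  3 → (17, 'aaccbc')
  4 → (3, 'abaacacbbcccccaaccbc')
  5 → (6, 'acacbbcccccaaccbc')
  6 → (8, 'acbbcccccaaccbc')
  7 → (18, 'accbc')
  8 → (4, 'baacacbbcccccaaccbc')
  9 → (10, 'bbcccccaaccbc')
  10 → (21, 'bc')
  11 → (11, 'bcccccaaccbc')
  12 → (22, 'c')
  13 → (0, 'caaabaacacbbcccccaaccbc')
  14 → (16, 'caaccbc')
  15 → (7, 'cacbbcccccaaccbc')
  16 → (9, 'cbbcccccaaccbc')
  17 → (20, 'cbc')
  18 → (15, 'ccaaccbc')
  19 → (19, 'ccbc')
  20 → (14, 'cccaaccbc')
  21 → (13, 'ccccaaccbc')
  22 → (12, 'cccccaaccbc')

SA = [1, 2, 5, 17, 3, 6, 8, 18, 4, 10, 21, 11, 22, 0, 16, 7, 9, 20, 15, 19, 14, 13, 12]
rank  pair      lcp
   1  s[1:],s[2:]  2  'aa'
   2  s[2:],s[5:]  2  'aa'
   3  s[5:],s[17:]  3  'aac'
   4  s[17:],s[3:]  1  'a'
   5  s[3:],s[6:]  1  'a'
   6  s[6:],s[8:]  2  'ac'
   7  s[8:],s[18:]  2  'ac'
   8  s[18:],s[4:]  0  ''
   9  s[4:],s[10:]  1  'b'
  10  s[10:],s[21:]  1  'b'
  11  s[21:],s[11:]  2  'bc'
  12  s[11:],s[22:]  0  ''
  13  s[22:],s[0:]  1  'c'
  14  s[0:],s[16:]  3  'caa'
  15  s[16:],s[7:]  2  'ca'
  16  s[7:],s[9:]  1  'c'
  17  s[9:],s[20:]  2  'cb'
  18  s[20:],s[15:]  1  'c'
  19  s[15:],s[19:]  2  'cc'
  20  s[19:],s[14:]  2  'cc'
  21  s[14:],s[13:]  3  'ccc'
  22  s[13:],s[12:]  4  'cccc'

n(n+1)/2 = 23·24/2 = 276
Σ LCP = 0 + 2 + 2 + 3 + 1 + 1 + 2 + 2 + 0 + 1 + 1 + 2 + 0 + 1 + 3 + 2 + 1 + 2 + 1 + 2 + 2 + 3 + 4 = 38
distinct = 276 − 38 = 238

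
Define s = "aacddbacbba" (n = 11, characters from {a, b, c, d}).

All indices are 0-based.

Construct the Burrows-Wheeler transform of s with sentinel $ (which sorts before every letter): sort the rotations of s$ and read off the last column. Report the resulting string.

ab$babdcaadc

rank  rotation      last
    0  $aacddbacbba  a
    1  a$aacddbacbb  b
    2  aacddbacbba$  $
    3  acbba$aacddb  b
    4  acddbacbba$a  a
    5  ba$aacddbacb  b
    6  bacbba$aacdd  d
    7  bba$aacddbac  c
    8  cbba$aacddba  a
    9  cddbacbba$aa  a
   10  dbacbba$aacd  d
   11  ddbacbba$aac  c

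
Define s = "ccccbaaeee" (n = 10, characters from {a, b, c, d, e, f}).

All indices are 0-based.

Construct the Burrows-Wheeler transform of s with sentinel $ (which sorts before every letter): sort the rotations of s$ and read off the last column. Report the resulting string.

rank  rotation     last
    0  $ccccbaaeee  e
    1  aaeee$ccccb  b
    2  aeee$ccccba  a
    3  baaeee$cccc  c
    4  cbaaeee$ccc  c
    5  ccbaaeee$cc  c
    6  cccbaaeee$c  c
    7  ccccbaaeee$  $
    8  e$ccccbaaee  e
    9  ee$ccccbaae  e
   10  eee$ccccbaa  a

ebacccc$eea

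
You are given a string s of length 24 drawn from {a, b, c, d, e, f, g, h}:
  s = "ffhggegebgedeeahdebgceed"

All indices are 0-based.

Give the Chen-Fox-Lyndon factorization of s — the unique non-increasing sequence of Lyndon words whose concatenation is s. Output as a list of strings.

emit factor 1: 'ffhgg' (i=0, period=5)
emit factor 2: 'eg' (i=5, period=2)
emit factor 3: 'e' (i=7, period=1)
emit factor 4: 'bgedee' (i=8, period=6)
emit factor 5: 'ahdebgceed' (i=14, period=10)

["ffhgg", "eg", "e", "bgedee", "ahdebgceed"]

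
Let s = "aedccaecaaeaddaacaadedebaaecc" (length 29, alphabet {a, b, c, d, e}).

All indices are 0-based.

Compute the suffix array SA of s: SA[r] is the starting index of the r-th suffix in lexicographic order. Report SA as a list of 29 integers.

sorted suffixes:
  #0 SA[0]=14  'aacaadedebaaecc'
  #1 SA[1]=17  'aadedebaaecc'
  #2 SA[2]=8  'aaeaddaacaadedebaaecc'
  #3 SA[3]=24  'aaecc'
  #4 SA[4]=15  'acaadedebaaecc'
  #5 SA[5]=11  'addaacaadedebaaecc'
  #6 SA[6]=18  'adedebaaecc'
  #7 SA[7]=9  'aeaddaacaadedebaaecc'
  #8 SA[8]=5  'aecaaeaddaacaadedebaaecc'
  #9 SA[9]=25  'aecc'
  #10 SA[10]=0  'aedccaecaaeaddaacaadedebaaecc'
  #11 SA[11]=23  'baaecc'
  #12 SA[12]=28  'c'
  #13 SA[13]=16  'caadedebaaecc'
  #14 SA[14]=7  'caaeaddaacaadedebaaecc'
  #15 SA[15]=4  'caecaaeaddaacaadedebaaecc'
  #16 SA[16]=27  'cc'
  #17 SA[17]=3  'ccaecaaeaddaacaadedebaaecc'
  #18 SA[18]=13  'daacaadedebaaecc'
  #19 SA[19]=2  'dccaecaaeaddaacaadedebaaecc'
  #20 SA[20]=12  'ddaacaadedebaaecc'
  #21 SA[21]=21  'debaaecc'
  #22 SA[22]=19  'dedebaaecc'
  #23 SA[23]=10  'eaddaacaadedebaaecc'
  #24 SA[24]=22  'ebaaecc'
  #25 SA[25]=6  'ecaaeaddaacaadedebaaecc'
  #26 SA[26]=26  'ecc'
  #27 SA[27]=1  'edccaecaaeaddaacaadedebaaecc'
  #28 SA[28]=20  'edebaaecc'

[14, 17, 8, 24, 15, 11, 18, 9, 5, 25, 0, 23, 28, 16, 7, 4, 27, 3, 13, 2, 12, 21, 19, 10, 22, 6, 26, 1, 20]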